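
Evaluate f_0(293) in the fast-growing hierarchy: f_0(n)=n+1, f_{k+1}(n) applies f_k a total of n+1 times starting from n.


f_0(293) = 293 + 1 = 294

294


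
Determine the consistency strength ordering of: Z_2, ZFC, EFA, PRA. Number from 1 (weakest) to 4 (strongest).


Ordering by consistency strength:
1. EFA
2. PRA
3. Z_2
4. ZFC


Z_2=3, ZFC=4, EFA=1, PRA=2


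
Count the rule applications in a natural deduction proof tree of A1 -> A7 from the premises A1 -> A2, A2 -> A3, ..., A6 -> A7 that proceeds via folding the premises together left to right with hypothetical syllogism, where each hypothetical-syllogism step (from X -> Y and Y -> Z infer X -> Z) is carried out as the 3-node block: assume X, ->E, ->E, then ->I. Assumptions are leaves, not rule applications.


There are 6 premises in the chain. The first HS step combines premises 1 and 2; each further premise needs one more HS step.
So 6 premises require 6 - 1 = 5 hypothetical-syllogism steps.
Each HS step uses 3 inference nodes (->E, ->E, ->I).
5 * 3 = 15 total inference nodes.

15


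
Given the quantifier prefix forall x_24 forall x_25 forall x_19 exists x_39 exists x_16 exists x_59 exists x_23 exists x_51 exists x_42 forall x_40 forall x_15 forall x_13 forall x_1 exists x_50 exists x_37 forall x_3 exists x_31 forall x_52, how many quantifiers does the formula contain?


Quantifier prefix has 18 quantifier symbols.
Quantifier depth = 18

18


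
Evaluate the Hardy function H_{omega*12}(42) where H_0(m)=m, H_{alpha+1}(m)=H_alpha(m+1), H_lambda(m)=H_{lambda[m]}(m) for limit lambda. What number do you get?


H_{omega*12}(42):
For the Hardy hierarchy, H_{omega*k}(n) = 2^k * n.
2^12 = 4096.
4096 * 42 = 172032

172032


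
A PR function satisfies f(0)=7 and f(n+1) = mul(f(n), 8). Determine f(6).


f(0) = 7
f(1) = mul(f(0), 8) = mul(7, 8) = 56
f(2) = mul(f(1), 8) = mul(56, 8) = 448
f(3) = mul(f(2), 8) = mul(448, 8) = 3584
f(4) = mul(f(3), 8) = mul(3584, 8) = 28672
f(5) = mul(f(4), 8) = mul(28672, 8) = 229376
f(6) = mul(f(5), 8) = mul(229376, 8) = 1835008


1835008


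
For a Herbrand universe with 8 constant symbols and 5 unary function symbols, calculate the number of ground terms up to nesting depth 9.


Herbrand terms by depth:
Depth 0: 8 constants
Depth 1: 40 new terms (running total: 48)
Depth 2: 200 new terms (running total: 248)
Depth 3: 1000 new terms (running total: 1248)
Depth 4: 5000 new terms (running total: 6248)
Depth 5: 25000 new terms (running total: 31248)
Depth 6: 125000 new terms (running total: 156248)
Depth 7: 625000 new terms (running total: 781248)
Depth 8: 3125000 new terms (running total: 3906248)
Depth 9: 15625000 new terms (running total: 19531248)
Total distinct ground terms = 19531248

19531248


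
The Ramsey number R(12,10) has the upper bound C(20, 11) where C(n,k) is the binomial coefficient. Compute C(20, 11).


R(12,10) <= C(12+10-2, 12-1) = C(20, 11)
C(20, 11) = 20! / (11! * 9!)
= 167960

167960


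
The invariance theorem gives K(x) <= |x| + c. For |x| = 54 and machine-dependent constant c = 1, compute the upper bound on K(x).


K(x) <= |x| + c = 54 + 1 = 55

55


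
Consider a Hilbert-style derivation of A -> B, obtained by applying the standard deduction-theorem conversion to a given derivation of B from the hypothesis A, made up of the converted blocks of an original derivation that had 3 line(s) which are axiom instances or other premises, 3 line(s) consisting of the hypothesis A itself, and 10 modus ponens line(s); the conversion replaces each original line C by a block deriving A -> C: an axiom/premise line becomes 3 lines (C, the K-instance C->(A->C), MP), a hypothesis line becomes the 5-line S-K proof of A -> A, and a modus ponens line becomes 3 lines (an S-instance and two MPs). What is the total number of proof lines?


Deduction-theorem conversion, block by block:
- 3 axiom/premise lines -> 3 lines each = 9
- 3 hypothesis lines -> 5 lines each (identity proof A->A) = 15
- 10 MP lines -> 3 lines each (S-instance, MP, MP) = 30
Total = 9 + 15 + 30 = 54 lines.

54


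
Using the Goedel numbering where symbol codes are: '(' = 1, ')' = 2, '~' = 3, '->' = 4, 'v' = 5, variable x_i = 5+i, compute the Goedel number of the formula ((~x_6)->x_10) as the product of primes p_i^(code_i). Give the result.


Formula: ((~x_6)->x_10)
Symbol codes: [1, 1, 3, 11, 2, 4, 15, 2]
Primes: [2, 3, 5, 7, 11, 13, 17, 19]
p_1^1 = 2^1 = 2
p_2^1 = 3^1 = 3
p_3^3 = 5^3 = 125
p_4^11 = 7^11 = 1977326743
p_5^2 = 11^2 = 121
p_6^4 = 13^4 = 28561
p_7^15 = 17^15 = 2862423051509815793
p_8^2 = 19^2 = 361
Product = 5295896704409170408102195789853825369250

5295896704409170408102195789853825369250


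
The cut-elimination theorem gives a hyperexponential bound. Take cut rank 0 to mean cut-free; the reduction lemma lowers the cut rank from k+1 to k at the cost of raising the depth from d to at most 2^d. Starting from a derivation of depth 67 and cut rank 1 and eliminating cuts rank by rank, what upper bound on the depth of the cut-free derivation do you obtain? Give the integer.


Each rank reduction sends depth d to at most 2^d; cut rank r needs r reductions.
2_0(67) = 67
2_1(67) = 2^67 = 147573952589676412928
Cut-free depth bound = 147573952589676412928

147573952589676412928


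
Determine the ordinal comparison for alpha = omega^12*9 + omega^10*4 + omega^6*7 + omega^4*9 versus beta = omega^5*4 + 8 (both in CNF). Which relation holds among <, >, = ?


Compare term by term from highest exponent:
alpha = omega^12*9 + omega^10*4 + omega^6*7 + omega^4*9
beta = omega^5*4 + 8
Term 1: alpha has omega^12*9, beta has omega^5*4
Term 2: alpha has omega^10*4, beta has omega^0*8
Term 3: alpha has omega^6*7, beta has omega^0*0
Term 4: alpha has omega^4*9, beta has omega^0*0
Result: alpha > beta

alpha > beta


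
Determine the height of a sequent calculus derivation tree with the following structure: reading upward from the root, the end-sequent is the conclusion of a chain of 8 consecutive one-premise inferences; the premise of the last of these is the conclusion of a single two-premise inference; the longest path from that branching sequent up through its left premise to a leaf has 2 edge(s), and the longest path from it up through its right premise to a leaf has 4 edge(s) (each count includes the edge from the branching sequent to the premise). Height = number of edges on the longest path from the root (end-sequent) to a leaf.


Longest path through the left premise: 2 edges (measured from the branching sequent)
Longest path through the right premise: 4 edges
Height of the subtree rooted at the branching sequent: max(2, 4) = 4
The branching sequent sits 8 edges above the root (the chain of one-premise inferences), so height = 4 + 8 = 12

12


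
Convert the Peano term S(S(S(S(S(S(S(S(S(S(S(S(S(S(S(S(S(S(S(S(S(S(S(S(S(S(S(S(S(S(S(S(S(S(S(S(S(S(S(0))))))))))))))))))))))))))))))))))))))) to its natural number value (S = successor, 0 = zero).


Counting successors applied to 0:
39 applications of S to 0 = 39

39


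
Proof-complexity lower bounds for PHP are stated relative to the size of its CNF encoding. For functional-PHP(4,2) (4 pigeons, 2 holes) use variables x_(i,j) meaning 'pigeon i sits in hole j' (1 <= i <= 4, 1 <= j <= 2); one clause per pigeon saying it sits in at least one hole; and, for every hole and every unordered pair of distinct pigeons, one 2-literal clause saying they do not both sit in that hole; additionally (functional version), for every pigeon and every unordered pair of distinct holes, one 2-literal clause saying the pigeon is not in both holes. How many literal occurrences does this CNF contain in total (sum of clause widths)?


functional-PHP(4,2): 4 pigeons, 2 holes, 4*2 = 8 variables.
- pigeon clauses: one per pigeon -> 4 clauses of width 2 -> 8 literals
- hole clauses: 2 holes * C(4,2) = 2 * 6 -> 12 clauses of width 2 -> 24 literals
- functional clauses: 4 pigeons * C(2,2) = 4 * 1 -> 4 clauses of width 2 -> 8 literals
Total literal occurrences = 8 + 24 + 8 = 40

40


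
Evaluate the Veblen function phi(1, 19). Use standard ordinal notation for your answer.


phi(1, 19):
phi(1, beta) = epsilon_beta (the beta-th epsilon number).
phi(1, 19) = epsilon_19

epsilon_19


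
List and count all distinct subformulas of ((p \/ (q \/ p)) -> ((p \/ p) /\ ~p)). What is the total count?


Formula: ((p \/ (q \/ p)) -> ((p \/ p) /\ ~p))
Subformulas found:
  1. q
  2. p
  3. ~p
  4. (p \/ p)
  5. (q \/ p)
  6. (p \/ (q \/ p))
  7. ((p \/ p) /\ ~p)
  8. ((p \/ (q \/ p)) -> ((p \/ p) /\ ~p))
Total distinct subformulas = 8

8


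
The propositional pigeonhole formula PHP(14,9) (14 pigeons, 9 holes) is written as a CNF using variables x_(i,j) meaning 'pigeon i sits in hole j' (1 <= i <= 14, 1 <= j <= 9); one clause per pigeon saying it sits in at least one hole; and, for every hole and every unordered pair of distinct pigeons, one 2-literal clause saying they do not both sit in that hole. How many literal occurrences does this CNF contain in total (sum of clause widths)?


PHP(14,9): 14 pigeons, 9 holes, 14*9 = 126 variables.
- pigeon clauses: one per pigeon -> 14 clauses of width 9 -> 126 literals
- hole clauses: 9 holes * C(14,2) = 9 * 91 -> 819 clauses of width 2 -> 1638 literals
Total literal occurrences = 126 + 1638 = 1764

1764


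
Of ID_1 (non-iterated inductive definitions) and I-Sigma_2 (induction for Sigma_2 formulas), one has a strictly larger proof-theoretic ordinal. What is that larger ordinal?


Proof-theoretic ordinal of ID_1 (non-iterated inductive definitions): psi_0(epsilon_{Omega+1})
Proof-theoretic ordinal of I-Sigma_2 (induction for Sigma_2 formulas): omega^(omega^omega)
Comparing: omega^(omega^omega) < psi_0(epsilon_{Omega+1}).
The larger ordinal is psi_0(epsilon_{Omega+1}) (from ID_1 (non-iterated inductive definitions)).

psi_0(epsilon_{Omega+1})


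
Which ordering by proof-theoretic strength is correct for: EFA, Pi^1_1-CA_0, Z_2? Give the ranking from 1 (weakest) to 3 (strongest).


Ordering by consistency strength:
1. EFA
2. Pi^1_1-CA_0
3. Z_2


EFA=1, Pi^1_1-CA_0=2, Z_2=3


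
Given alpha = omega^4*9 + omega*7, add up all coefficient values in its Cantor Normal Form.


CNF: omega^4*9 + omega*7
Coefficients: 9 + 7 = 16

16


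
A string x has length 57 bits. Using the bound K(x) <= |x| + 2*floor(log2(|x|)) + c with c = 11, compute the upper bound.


floor(log2(57)) = 5
2 * 5 = 10
K(x) <= 57 + 10 + 11 = 78

78


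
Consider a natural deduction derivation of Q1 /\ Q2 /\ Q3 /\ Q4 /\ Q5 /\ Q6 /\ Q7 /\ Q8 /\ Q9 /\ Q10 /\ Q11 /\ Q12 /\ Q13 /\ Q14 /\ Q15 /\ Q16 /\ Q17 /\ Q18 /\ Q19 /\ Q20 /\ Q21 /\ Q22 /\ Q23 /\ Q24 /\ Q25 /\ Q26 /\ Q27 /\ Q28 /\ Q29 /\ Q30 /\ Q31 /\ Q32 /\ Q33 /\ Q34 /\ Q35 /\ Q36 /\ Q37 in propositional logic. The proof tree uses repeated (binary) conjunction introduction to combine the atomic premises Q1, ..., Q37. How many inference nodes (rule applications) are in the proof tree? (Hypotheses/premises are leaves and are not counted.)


The target conjunction has 37 conjuncts, i.e. 36 binary /\ connectives.
Each conjunction-intro joins two pieces, so 37 atoms require 37-1 = 36 applications.
Total inference nodes = 36

36


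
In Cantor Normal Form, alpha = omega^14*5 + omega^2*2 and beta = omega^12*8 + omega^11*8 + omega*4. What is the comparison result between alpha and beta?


Compare term by term from highest exponent:
alpha = omega^14*5 + omega^2*2
beta = omega^12*8 + omega^11*8 + omega*4
Term 1: alpha has omega^14*5, beta has omega^12*8
Term 2: alpha has omega^2*2, beta has omega^11*8
Term 3: alpha has omega^0*0, beta has omega^1*4
Result: alpha > beta

alpha > beta


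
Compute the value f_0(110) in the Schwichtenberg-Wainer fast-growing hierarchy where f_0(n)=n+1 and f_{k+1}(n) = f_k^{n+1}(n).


f_0(110) = 110 + 1 = 111

111


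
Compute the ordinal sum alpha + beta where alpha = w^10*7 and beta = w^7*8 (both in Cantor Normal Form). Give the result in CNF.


Ordinal addition w^10*7 + w^7*8:
Leading exponent of alpha (10) > leading exponent of beta (7).
Since alpha's term has higher exponent than beta's leading term,
the sum is simply alpha followed by beta.
Result = w^10*7 + w^7*8

w^10*7 + w^7*8


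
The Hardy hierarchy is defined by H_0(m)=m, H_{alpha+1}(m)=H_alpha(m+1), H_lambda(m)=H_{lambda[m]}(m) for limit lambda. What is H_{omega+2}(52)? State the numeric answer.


H_{omega+2}(52):
Unwind the 2 successor steps: H_{omega+2}(52) = H_omega(52+2) = H_omega(54).
H_omega(m) = H_m(m) = m + m = 2m.
Result = 2 * 54 = 108

108


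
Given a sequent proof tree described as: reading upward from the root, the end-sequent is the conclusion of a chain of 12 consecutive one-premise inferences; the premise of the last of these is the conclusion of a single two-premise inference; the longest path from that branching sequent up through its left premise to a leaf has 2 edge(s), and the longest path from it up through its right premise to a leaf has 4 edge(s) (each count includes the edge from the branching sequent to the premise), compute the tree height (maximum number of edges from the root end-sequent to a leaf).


Longest path through the left premise: 2 edges (measured from the branching sequent)
Longest path through the right premise: 4 edges
Height of the subtree rooted at the branching sequent: max(2, 4) = 4
The branching sequent sits 12 edges above the root (the chain of one-premise inferences), so height = 4 + 12 = 16

16


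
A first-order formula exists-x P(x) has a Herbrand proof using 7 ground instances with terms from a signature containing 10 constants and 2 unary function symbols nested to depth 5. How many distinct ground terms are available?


Herbrand terms by depth:
Depth 0: 10 constants
Depth 1: 20 new terms (running total: 30)
Depth 2: 40 new terms (running total: 70)
Depth 3: 80 new terms (running total: 150)
Depth 4: 160 new terms (running total: 310)
Depth 5: 320 new terms (running total: 630)
Total distinct ground terms = 630

630


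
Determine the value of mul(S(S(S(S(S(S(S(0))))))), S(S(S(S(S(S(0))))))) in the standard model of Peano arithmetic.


mul(S^7(0), S^6(0)):
S^7(0) = 7
S^6(0) = 6
7 * 6 = 42

42


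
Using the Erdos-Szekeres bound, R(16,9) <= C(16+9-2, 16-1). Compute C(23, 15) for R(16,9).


R(16,9) <= C(16+9-2, 16-1) = C(23, 15)
C(23, 15) = 23! / (15! * 8!)
= 490314

490314


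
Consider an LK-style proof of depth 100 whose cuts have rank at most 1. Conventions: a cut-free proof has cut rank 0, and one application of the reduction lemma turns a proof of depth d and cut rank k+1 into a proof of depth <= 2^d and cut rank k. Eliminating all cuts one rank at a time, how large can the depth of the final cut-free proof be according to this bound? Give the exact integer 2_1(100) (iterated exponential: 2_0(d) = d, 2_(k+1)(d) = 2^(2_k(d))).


Each rank reduction sends depth d to at most 2^d; cut rank r needs r reductions.
2_0(100) = 100
2_1(100) = 2^100 = 1267650600228229401496703205376
Cut-free depth bound = 1267650600228229401496703205376

1267650600228229401496703205376


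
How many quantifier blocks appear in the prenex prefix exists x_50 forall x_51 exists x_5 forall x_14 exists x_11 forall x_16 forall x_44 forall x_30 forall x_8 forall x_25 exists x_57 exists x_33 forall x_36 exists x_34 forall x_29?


Alternations = 9.
Blocks = alternations + 1 = 10

10


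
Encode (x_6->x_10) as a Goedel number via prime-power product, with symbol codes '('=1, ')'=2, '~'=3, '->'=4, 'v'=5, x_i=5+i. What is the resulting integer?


Formula: (x_6->x_10)
Symbol codes: [1, 11, 4, 15, 2]
Primes: [2, 3, 5, 7, 11]
p_1^1 = 2^1 = 2
p_2^11 = 3^11 = 177147
p_3^4 = 5^4 = 625
p_4^15 = 7^15 = 4747561509943
p_5^2 = 11^2 = 121
Product = 127203712168783233926250

127203712168783233926250


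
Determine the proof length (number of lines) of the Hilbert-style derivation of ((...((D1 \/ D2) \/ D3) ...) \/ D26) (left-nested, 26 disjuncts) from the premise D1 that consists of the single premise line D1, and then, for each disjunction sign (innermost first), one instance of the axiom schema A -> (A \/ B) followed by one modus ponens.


Building the left-nested 26-ary disjunction from D1:
- 1 premise line (D1)
- 26 disjuncts means 25 disjunction signs; each needs 1 axiom instance + 1 MP = 2 lines: 2 * 25 = 50
Total = 1 + 50 = 51 lines.

51


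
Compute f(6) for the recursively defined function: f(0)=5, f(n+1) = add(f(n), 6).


f(0) = 5
f(1) = add(f(0), 6) = add(5, 6) = 11
f(2) = add(f(1), 6) = add(11, 6) = 17
f(3) = add(f(2), 6) = add(17, 6) = 23
f(4) = add(f(3), 6) = add(23, 6) = 29
f(5) = add(f(4), 6) = add(29, 6) = 35
f(6) = add(f(5), 6) = add(35, 6) = 41


41


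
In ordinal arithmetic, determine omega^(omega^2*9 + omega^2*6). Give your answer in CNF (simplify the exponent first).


omega^(omega^2*9 + omega^2*6):
Both terms of the exponent have the same exponent 2, so they merge: omega^2*9 + omega^2*6 = omega^2*(9+6) = omega^2*15.
omega raised to a CNF ordinal is a single CNF term: Result = omega^(omega^2*15)

omega^(omega^2*15)


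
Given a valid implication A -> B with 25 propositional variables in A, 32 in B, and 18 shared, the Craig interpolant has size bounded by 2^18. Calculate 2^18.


Shared atoms = 18
Craig interpolant size bound = 2^18
= 262144

262144


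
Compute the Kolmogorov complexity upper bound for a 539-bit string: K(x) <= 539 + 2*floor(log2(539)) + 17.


floor(log2(539)) = 9
2 * 9 = 18
K(x) <= 539 + 18 + 17 = 574

574


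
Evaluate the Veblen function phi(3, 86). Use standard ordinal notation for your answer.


phi(3, 86):
phi(3, beta) = eta_beta (the beta-th eta number, fixed point of zeta).
phi(3, 86) = eta_86

eta_86


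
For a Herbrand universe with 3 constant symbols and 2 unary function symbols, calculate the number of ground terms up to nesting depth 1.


Herbrand terms by depth:
Depth 0: 3 constants
Depth 1: 6 new terms (running total: 9)
Total distinct ground terms = 9

9


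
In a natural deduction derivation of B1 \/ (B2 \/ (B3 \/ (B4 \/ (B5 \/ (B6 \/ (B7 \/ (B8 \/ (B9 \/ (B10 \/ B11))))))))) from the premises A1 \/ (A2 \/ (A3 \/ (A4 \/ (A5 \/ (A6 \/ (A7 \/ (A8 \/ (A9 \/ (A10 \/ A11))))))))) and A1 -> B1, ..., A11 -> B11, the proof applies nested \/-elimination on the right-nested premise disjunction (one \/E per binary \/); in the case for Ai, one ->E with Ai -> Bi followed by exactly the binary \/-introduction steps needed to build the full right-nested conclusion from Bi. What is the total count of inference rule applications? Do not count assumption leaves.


Constructive dilemma with 11 branches, all disjunctions right-nested:
- \/E: the premise has 10 binary \/, each eliminated once: 10 nodes.
- ->E: one per case (Ai with Ai -> Bi gives Bi): 11 nodes.
- \/I: in case i < n, Bi needs 1 step to form Bi \/ (B(i+1) \/ ...) and then i-1 steps to prepend B(i-1), ..., B1, i.e. i steps; in case i = n, B11 needs 10 prepend steps.
  \/I total = (1 + 2 + ... + 10) + 10 = 55 + 10 = 65 nodes.
Total = 10 + 11 + 65 = 86

86


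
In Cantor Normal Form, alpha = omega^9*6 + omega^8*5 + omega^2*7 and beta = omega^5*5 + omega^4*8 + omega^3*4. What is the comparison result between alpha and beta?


Compare term by term from highest exponent:
alpha = omega^9*6 + omega^8*5 + omega^2*7
beta = omega^5*5 + omega^4*8 + omega^3*4
Term 1: alpha has omega^9*6, beta has omega^5*5
Term 2: alpha has omega^8*5, beta has omega^4*8
Term 3: alpha has omega^2*7, beta has omega^3*4
Result: alpha > beta

alpha > beta


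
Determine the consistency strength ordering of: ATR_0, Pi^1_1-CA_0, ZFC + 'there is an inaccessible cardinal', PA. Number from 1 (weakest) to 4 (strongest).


Ordering by consistency strength:
1. PA
2. ATR_0
3. Pi^1_1-CA_0
4. ZFC + 'there is an inaccessible cardinal'


ATR_0=2, Pi^1_1-CA_0=3, ZFC + 'there is an inaccessible cardinal'=4, PA=1


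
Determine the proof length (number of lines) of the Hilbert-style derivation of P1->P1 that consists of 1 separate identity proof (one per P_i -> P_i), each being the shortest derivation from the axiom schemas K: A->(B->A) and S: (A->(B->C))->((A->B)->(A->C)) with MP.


The shortest proof of A->A from K and S in the Hilbert calculus has exactly 5 lines:
(1) K instance A->((A->A)->A), (2) S instance, (3) MP on 1,2, (4) K instance A->(A->A), (5) MP on 3,4.
For 1 independent identities: 1 * 5 = 5 lines total.

5


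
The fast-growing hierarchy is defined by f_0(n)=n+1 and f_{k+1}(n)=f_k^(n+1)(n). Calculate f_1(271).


f_1(271) = f_0^272(271)
f_0 adds 1 each time, applied 272 times.
f_1(271) = 271 + 272 = 543

543


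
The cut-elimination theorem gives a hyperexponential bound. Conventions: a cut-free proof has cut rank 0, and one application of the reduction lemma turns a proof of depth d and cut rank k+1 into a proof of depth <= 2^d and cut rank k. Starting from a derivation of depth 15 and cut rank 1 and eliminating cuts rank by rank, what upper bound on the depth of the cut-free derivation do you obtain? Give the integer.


Each rank reduction sends depth d to at most 2^d; cut rank r needs r reductions.
2_0(15) = 15
2_1(15) = 2^15 = 32768
Cut-free depth bound = 32768

32768


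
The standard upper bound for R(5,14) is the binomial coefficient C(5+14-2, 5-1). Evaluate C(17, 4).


R(5,14) <= C(5+14-2, 5-1) = C(17, 4)
C(17, 4) = 17! / (4! * 13!)
= 2380

2380


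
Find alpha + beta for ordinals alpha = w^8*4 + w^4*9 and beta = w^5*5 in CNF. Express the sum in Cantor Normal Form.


Ordinal addition (w^8*4 + w^4*9) + w^5*5:
alpha's leading term has exponent 8 > beta's exponent 5, so it survives.
alpha's tail term has exponent 4 < beta's exponent 5, so it is absorbed by beta.
In ordinal addition, any term followed by a strictly larger-exponent term is absorbed.
Result = w^8*4 + w^5*5

w^8*4 + w^5*5


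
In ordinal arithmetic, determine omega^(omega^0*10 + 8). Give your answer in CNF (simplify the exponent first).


omega^(omega^0*10 + 8):
omega^0 = 1, so the exponent is 10 + 8 = 18 (finite ordinal addition).
Result = omega^18, already a single CNF term.

omega^18


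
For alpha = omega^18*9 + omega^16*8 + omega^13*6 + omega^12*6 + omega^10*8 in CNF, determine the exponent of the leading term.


CNF: omega^18*9 + omega^16*8 + omega^13*6 + omega^12*6 + omega^10*8
The leading term is omega^18*9, which has exponent 18.

18


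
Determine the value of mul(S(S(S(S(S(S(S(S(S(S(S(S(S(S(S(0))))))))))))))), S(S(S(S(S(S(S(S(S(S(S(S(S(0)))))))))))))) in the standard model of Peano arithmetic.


mul(S^15(0), S^13(0)):
S^15(0) = 15
S^13(0) = 13
15 * 13 = 195

195


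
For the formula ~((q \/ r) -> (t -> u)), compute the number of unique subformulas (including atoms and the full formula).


Formula: ~((q \/ r) -> (t -> u))
Subformulas found:
  1. q
  2. u
  3. r
  4. t
  5. (q \/ r)
  6. (t -> u)
  7. ((q \/ r) -> (t -> u))
  8. ~((q \/ r) -> (t -> u))
Total distinct subformulas = 8

8


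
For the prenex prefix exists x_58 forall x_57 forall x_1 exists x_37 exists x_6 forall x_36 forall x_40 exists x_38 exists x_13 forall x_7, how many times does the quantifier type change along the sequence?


Walk the prefix and count type changes:
  position 1: exists -> forall <-- alternation
  position 2: forall -> forall
  position 3: forall -> exists <-- alternation
  position 4: exists -> exists
  position 5: exists -> forall <-- alternation
  position 6: forall -> forall
  position 7: forall -> exists <-- alternation
  position 8: exists -> exists
  position 9: exists -> forall <-- alternation
Total alternations = 5

5


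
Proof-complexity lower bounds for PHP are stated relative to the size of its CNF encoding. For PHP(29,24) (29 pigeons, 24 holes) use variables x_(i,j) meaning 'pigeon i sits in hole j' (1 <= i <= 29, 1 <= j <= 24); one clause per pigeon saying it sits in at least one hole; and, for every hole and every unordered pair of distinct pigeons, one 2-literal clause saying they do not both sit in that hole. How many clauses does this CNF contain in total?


PHP(29,24): 29 pigeons, 24 holes, 29*24 = 696 variables.
- pigeon clauses: one per pigeon -> 29 clauses
- hole clauses: 24 holes * C(29,2) = 24 * 406 -> 9744 clauses
Total clauses = 29 + 9744 = 9773

9773


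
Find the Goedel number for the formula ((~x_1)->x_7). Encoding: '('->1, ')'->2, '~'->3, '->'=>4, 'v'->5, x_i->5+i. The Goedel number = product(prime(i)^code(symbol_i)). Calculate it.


Formula: ((~x_1)->x_7)
Symbol codes: [1, 1, 3, 6, 2, 4, 12, 2]
Primes: [2, 3, 5, 7, 11, 13, 17, 19]
p_1^1 = 2^1 = 2
p_2^1 = 3^1 = 3
p_3^3 = 5^3 = 125
p_4^6 = 7^6 = 117649
p_5^2 = 11^2 = 121
p_6^4 = 13^4 = 28561
p_7^12 = 17^12 = 582622237229761
p_8^2 = 19^2 = 361
Product = 64136099074199519404669218336750

64136099074199519404669218336750


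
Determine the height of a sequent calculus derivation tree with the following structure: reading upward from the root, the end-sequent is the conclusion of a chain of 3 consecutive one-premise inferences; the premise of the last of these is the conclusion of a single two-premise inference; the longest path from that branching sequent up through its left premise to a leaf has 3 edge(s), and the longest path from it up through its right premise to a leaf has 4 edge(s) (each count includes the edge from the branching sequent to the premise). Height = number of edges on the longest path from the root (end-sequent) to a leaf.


Longest path through the left premise: 3 edges (measured from the branching sequent)
Longest path through the right premise: 4 edges
Height of the subtree rooted at the branching sequent: max(3, 4) = 4
The branching sequent sits 3 edges above the root (the chain of one-premise inferences), so height = 4 + 3 = 7

7


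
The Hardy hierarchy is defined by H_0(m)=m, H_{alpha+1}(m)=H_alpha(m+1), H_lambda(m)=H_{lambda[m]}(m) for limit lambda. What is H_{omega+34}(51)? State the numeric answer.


H_{omega+34}(51):
Unwind the 34 successor steps: H_{omega+34}(51) = H_omega(51+34) = H_omega(85).
H_omega(m) = H_m(m) = m + m = 2m.
Result = 2 * 85 = 170

170


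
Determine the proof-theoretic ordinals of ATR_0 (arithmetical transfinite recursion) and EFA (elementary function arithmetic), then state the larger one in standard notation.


Proof-theoretic ordinal of ATR_0 (arithmetical transfinite recursion): Gamma_0
Proof-theoretic ordinal of EFA (elementary function arithmetic): omega^3
Comparing: omega^3 < Gamma_0.
The larger ordinal is Gamma_0 (from ATR_0 (arithmetical transfinite recursion)).

Gamma_0


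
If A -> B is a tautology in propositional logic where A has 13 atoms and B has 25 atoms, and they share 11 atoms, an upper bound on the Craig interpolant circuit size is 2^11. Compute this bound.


Shared atoms = 11
Craig interpolant size bound = 2^11
= 2048

2048


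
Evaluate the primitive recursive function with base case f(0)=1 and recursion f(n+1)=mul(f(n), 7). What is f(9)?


f(0) = 1
f(1) = mul(f(0), 7) = mul(1, 7) = 7
f(2) = mul(f(1), 7) = mul(7, 7) = 49
f(3) = mul(f(2), 7) = mul(49, 7) = 343
f(4) = mul(f(3), 7) = mul(343, 7) = 2401
f(5) = mul(f(4), 7) = mul(2401, 7) = 16807
f(6) = mul(f(5), 7) = mul(16807, 7) = 117649
f(7) = mul(f(6), 7) = mul(117649, 7) = 823543
f(8) = mul(f(7), 7) = mul(823543, 7) = 5764801
f(9) = mul(f(8), 7) = mul(5764801, 7) = 40353607


40353607


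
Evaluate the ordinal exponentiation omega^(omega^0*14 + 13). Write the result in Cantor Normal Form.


omega^(omega^0*14 + 13):
omega^0 = 1, so the exponent is 14 + 13 = 27 (finite ordinal addition).
Result = omega^27, already a single CNF term.

omega^27


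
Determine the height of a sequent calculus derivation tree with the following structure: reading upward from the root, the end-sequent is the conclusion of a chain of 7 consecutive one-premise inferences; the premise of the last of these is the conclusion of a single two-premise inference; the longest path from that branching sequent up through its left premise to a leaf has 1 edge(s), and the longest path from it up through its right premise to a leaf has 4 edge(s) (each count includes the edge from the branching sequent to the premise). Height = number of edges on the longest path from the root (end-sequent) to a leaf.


Longest path through the left premise: 1 edges (measured from the branching sequent)
Longest path through the right premise: 4 edges
Height of the subtree rooted at the branching sequent: max(1, 4) = 4
The branching sequent sits 7 edges above the root (the chain of one-premise inferences), so height = 4 + 7 = 11

11


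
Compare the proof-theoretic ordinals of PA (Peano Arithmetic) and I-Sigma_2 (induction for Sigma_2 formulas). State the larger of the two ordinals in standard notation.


Proof-theoretic ordinal of PA (Peano Arithmetic): epsilon_0
Proof-theoretic ordinal of I-Sigma_2 (induction for Sigma_2 formulas): omega^(omega^omega)
Comparing: omega^(omega^omega) < epsilon_0.
The larger ordinal is epsilon_0 (from PA (Peano Arithmetic)).

epsilon_0


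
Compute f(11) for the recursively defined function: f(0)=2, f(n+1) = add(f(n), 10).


f(0) = 2
f(1) = add(f(0), 10) = add(2, 10) = 12
f(2) = add(f(1), 10) = add(12, 10) = 22
f(3) = add(f(2), 10) = add(22, 10) = 32
f(4) = add(f(3), 10) = add(32, 10) = 42
f(5) = add(f(4), 10) = add(42, 10) = 52
f(6) = add(f(5), 10) = add(52, 10) = 62
f(7) = add(f(6), 10) = add(62, 10) = 72
f(8) = add(f(7), 10) = add(72, 10) = 82
f(9) = add(f(8), 10) = add(82, 10) = 92
f(10) = add(f(9), 10) = add(92, 10) = 102
f(11) = add(f(10), 10) = add(102, 10) = 112


112


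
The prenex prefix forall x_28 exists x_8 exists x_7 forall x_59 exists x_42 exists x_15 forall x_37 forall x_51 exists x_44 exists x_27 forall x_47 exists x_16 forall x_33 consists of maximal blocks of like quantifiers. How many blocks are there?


Alternations = 8.
Blocks = alternations + 1 = 9

9


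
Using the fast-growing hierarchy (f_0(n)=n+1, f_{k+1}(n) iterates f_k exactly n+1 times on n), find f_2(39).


f_2(39) = f_1^40(39)
f_1(m) = 2m + 1.
Iterating: f_1^k(n) = 2^k*(n+1) - 1.
f_2(39) = 2^40*(39+1) - 1 = 1099511627776*40 - 1 = 43980465111039

43980465111039


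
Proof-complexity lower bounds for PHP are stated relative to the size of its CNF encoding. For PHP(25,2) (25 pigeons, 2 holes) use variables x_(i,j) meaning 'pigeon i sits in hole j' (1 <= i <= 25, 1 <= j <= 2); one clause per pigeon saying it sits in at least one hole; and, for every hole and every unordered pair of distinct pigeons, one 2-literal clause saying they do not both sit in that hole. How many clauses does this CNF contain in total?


PHP(25,2): 25 pigeons, 2 holes, 25*2 = 50 variables.
- pigeon clauses: one per pigeon -> 25 clauses
- hole clauses: 2 holes * C(25,2) = 2 * 300 -> 600 clauses
Total clauses = 25 + 600 = 625

625


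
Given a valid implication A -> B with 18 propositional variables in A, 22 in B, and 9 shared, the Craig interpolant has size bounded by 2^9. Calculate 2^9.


Shared atoms = 9
Craig interpolant size bound = 2^9
= 512

512


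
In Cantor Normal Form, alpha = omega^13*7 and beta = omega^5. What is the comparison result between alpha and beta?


Compare term by term from highest exponent:
alpha = omega^13*7
beta = omega^5
Term 1: alpha has omega^13*7, beta has omega^5*1
Result: alpha > beta

alpha > beta


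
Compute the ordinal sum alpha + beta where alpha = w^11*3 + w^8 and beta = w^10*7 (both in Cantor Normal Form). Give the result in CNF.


Ordinal addition (w^11*3 + w^8) + w^10*7:
alpha's leading term has exponent 11 > beta's exponent 10, so it survives.
alpha's tail term has exponent 8 < beta's exponent 10, so it is absorbed by beta.
In ordinal addition, any term followed by a strictly larger-exponent term is absorbed.
Result = w^11*3 + w^10*7

w^11*3 + w^10*7


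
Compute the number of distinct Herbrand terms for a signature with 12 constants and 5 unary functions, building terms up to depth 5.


Herbrand terms by depth:
Depth 0: 12 constants
Depth 1: 60 new terms (running total: 72)
Depth 2: 300 new terms (running total: 372)
Depth 3: 1500 new terms (running total: 1872)
Depth 4: 7500 new terms (running total: 9372)
Depth 5: 37500 new terms (running total: 46872)
Total distinct ground terms = 46872

46872


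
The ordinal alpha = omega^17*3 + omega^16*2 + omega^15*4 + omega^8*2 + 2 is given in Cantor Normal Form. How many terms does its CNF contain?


CNF: omega^17*3 + omega^16*2 + omega^15*4 + omega^8*2 + 2
Count the summands separated by '+':
  term 1: omega^17*3
  term 2: omega^16*2
  term 3: omega^15*4
  term 4: omega^8*2
  term 5: 2
Total terms = 5

5


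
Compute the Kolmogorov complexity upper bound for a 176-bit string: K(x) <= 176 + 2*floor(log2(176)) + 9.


floor(log2(176)) = 7
2 * 7 = 14
K(x) <= 176 + 14 + 9 = 199

199


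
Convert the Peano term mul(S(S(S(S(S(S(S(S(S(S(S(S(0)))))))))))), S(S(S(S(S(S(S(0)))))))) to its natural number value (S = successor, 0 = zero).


mul(S^12(0), S^7(0)):
S^12(0) = 12
S^7(0) = 7
12 * 7 = 84

84


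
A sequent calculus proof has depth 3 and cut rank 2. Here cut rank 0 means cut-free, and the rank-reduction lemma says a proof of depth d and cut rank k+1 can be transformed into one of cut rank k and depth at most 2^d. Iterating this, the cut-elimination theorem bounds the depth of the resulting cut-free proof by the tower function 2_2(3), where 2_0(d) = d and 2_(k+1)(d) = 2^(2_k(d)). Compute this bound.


Each rank reduction sends depth d to at most 2^d; cut rank r needs r reductions.
2_0(3) = 3
2_1(3) = 2^3 = 8
2_2(3) = 2^8 = 256
Cut-free depth bound = 256

256


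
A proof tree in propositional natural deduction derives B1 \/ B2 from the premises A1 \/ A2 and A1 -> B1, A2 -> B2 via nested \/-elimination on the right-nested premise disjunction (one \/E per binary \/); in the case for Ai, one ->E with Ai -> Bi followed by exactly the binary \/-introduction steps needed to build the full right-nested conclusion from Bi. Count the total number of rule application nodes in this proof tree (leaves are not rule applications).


Constructive dilemma with 2 branches, all disjunctions right-nested:
- \/E: the premise has 1 binary \/, each eliminated once: 1 nodes.
- ->E: one per case (Ai with Ai -> Bi gives Bi): 2 nodes.
- \/I: in case i < n, Bi needs 1 step to form Bi \/ (B(i+1) \/ ...) and then i-1 steps to prepend B(i-1), ..., B1, i.e. i steps; in case i = n, B2 needs 1 prepend steps.
  \/I total = (1 + 2 + ... + 1) + 1 = 1 + 1 = 2 nodes.
Total = 1 + 2 + 2 = 5

5


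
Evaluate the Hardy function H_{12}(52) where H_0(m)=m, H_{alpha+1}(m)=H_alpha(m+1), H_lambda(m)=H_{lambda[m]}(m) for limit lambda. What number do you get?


H_12(52):
For finite ordinals k, H_k(n) = n + k (each successor step adds 1).
H_12(52) = 52 + 12 = 64

64


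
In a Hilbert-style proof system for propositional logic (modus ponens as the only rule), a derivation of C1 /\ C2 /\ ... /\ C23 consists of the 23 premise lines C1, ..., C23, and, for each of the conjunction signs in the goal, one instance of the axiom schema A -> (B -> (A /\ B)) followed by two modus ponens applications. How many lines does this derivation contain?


Conjoining 23 premises:
- 23 premise lines
- the goal has 22 conjunction signs; each costs 1 axiom instance + 2 MP = 3 lines: 3 * 22 = 66
Total = 23 + 66 = 89 lines.

89


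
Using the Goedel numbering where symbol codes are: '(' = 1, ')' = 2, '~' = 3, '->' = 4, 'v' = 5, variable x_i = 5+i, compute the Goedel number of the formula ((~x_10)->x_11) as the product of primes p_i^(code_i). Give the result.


Formula: ((~x_10)->x_11)
Symbol codes: [1, 1, 3, 15, 2, 4, 16, 2]
Primes: [2, 3, 5, 7, 11, 13, 17, 19]
p_1^1 = 2^1 = 2
p_2^1 = 3^1 = 3
p_3^3 = 5^3 = 125
p_4^15 = 7^15 = 4747561509943
p_5^2 = 11^2 = 121
p_6^4 = 13^4 = 28561
p_7^16 = 17^16 = 48661191875666868481
p_8^2 = 19^2 = 361
Product = 216162615783869108547507325554463590096677250

216162615783869108547507325554463590096677250


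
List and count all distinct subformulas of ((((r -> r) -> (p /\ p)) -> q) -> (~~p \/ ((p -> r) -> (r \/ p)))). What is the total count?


Formula: ((((r -> r) -> (p /\ p)) -> q) -> (~~p \/ ((p -> r) -> (r \/ p))))
Subformulas found:
  1. q
  2. r
  3. p
  4. ~p
  5. ~~p
  6. (r -> r)
  7. (p /\ p)
  8. (r \/ p)
  9. (p -> r)
  10. ((p -> r) -> (r \/ p))
  11. ((r -> r) -> (p /\ p))
  12. (((r -> r) -> (p /\ p)) -> q)
  13. (~~p \/ ((p -> r) -> (r \/ p)))
  14. ((((r -> r) -> (p /\ p)) -> q) -> (~~p \/ ((p -> r) -> (r \/ p))))
Total distinct subformulas = 14

14


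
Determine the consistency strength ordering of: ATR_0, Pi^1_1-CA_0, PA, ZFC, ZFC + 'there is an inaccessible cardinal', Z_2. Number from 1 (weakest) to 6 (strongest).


Ordering by consistency strength:
1. PA
2. ATR_0
3. Pi^1_1-CA_0
4. Z_2
5. ZFC
6. ZFC + 'there is an inaccessible cardinal'


ATR_0=2, Pi^1_1-CA_0=3, PA=1, ZFC=5, ZFC + 'there is an inaccessible cardinal'=6, Z_2=4


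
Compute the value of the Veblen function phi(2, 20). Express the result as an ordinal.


phi(2, 20):
phi(2, beta) = zeta_beta (the beta-th zeta number, fixed point of epsilon).
phi(2, 20) = zeta_20

zeta_20


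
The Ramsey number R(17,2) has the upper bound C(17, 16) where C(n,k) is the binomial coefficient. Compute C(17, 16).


R(17,2) <= C(17+2-2, 17-1) = C(17, 16)
C(17, 16) = 17! / (16! * 1!)
= 17

17


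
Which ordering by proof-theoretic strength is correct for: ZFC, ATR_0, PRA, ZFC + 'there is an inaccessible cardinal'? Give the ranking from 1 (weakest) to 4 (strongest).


Ordering by consistency strength:
1. PRA
2. ATR_0
3. ZFC
4. ZFC + 'there is an inaccessible cardinal'


ZFC=3, ATR_0=2, PRA=1, ZFC + 'there is an inaccessible cardinal'=4


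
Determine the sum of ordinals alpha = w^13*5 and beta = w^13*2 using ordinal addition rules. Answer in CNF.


Ordinal addition w^13*5 + w^13*2:
Both terms have the same exponent 13.
w^e*c + w^e*d = w^e*(c+d).
Result = w^13*(5+2) = w^13*7

w^13*7


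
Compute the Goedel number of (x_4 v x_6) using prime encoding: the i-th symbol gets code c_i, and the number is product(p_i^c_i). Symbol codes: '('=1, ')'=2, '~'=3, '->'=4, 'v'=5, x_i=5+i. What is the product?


Formula: (x_4 v x_6)
Symbol codes: [1, 9, 5, 11, 2]
Primes: [2, 3, 5, 7, 11]
p_1^1 = 2^1 = 2
p_2^9 = 3^9 = 19683
p_3^5 = 5^5 = 3125
p_4^11 = 7^11 = 1977326743
p_5^2 = 11^2 = 121
Product = 29433039976117181250

29433039976117181250


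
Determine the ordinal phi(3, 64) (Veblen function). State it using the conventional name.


phi(3, 64):
phi(3, beta) = eta_beta (the beta-th eta number, fixed point of zeta).
phi(3, 64) = eta_64

eta_64


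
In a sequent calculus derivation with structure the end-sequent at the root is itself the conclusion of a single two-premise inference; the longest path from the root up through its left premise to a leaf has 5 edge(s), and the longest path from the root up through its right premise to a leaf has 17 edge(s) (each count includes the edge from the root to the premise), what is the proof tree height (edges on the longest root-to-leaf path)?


Longest path through the left premise: 5 edges (measured from the branching sequent)
Longest path through the right premise: 17 edges
Height of the subtree rooted at the branching sequent: max(5, 17) = 17
The branching sequent is the root itself.
Total height = 17

17


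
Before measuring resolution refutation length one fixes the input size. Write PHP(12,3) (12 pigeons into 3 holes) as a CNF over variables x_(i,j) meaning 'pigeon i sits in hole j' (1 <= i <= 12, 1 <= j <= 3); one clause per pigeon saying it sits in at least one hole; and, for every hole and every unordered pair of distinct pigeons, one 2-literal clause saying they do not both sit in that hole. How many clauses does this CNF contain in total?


PHP(12,3): 12 pigeons, 3 holes, 12*3 = 36 variables.
- pigeon clauses: one per pigeon -> 12 clauses
- hole clauses: 3 holes * C(12,2) = 3 * 66 -> 198 clauses
Total clauses = 12 + 198 = 210

210


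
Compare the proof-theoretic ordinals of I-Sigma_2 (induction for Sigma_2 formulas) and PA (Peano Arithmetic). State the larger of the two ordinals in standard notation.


Proof-theoretic ordinal of I-Sigma_2 (induction for Sigma_2 formulas): omega^(omega^omega)
Proof-theoretic ordinal of PA (Peano Arithmetic): epsilon_0
Comparing: omega^(omega^omega) < epsilon_0.
The larger ordinal is epsilon_0 (from PA (Peano Arithmetic)).

epsilon_0
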